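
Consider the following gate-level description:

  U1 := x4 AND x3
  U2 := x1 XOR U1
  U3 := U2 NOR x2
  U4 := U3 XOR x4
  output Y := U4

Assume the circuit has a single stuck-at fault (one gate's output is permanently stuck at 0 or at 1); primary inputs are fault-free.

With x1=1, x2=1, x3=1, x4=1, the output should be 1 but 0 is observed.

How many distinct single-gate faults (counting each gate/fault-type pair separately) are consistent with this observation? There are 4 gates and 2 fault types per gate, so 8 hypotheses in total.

Fault-free: U1=1, U2=0, U3=0, U4=1 → 1. Observed 0.
  U1 stuck-at-0: output 1 ✗
  U1 stuck-at-1: output 1 ✗
  U2 stuck-at-0: output 1 ✗
  U2 stuck-at-1: output 1 ✗
  U3 stuck-at-0: output 1 ✗
  U3 stuck-at-1: output 0 ✓
  U4 stuck-at-0: output 0 ✓
  U4 stuck-at-1: output 1 ✗
Consistent faults: {U3 stuck-at-1, U4 stuck-at-0} — 2 in all.

2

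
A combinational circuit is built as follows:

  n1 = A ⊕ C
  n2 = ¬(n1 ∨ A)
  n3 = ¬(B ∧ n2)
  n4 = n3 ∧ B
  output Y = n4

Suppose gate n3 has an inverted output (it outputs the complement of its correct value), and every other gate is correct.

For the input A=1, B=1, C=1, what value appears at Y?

0

Propagate with n3 forced: n1=0, n2=0, n3=0 [inverted output], n4=0.
So Y = 0. (Without the fault it would be 1.)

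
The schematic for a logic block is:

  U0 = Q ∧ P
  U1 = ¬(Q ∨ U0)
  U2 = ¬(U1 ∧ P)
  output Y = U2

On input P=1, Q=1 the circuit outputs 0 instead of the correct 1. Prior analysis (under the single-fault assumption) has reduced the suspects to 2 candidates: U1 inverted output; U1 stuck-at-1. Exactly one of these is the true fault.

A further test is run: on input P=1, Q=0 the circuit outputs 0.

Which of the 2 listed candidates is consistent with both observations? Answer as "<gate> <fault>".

Evaluate each candidate on input P=1, Q=0:
  U1 inverted output: U0=0, U1=0 [inverted output], U2=1 → 1 — eliminated
  U1 stuck-at-1: U0=0, U1=1 [stuck-at-1], U2=0 → 0 — matches
Only U1 stuck-at-1 reproduces the observed 0.

U1 stuck-at-1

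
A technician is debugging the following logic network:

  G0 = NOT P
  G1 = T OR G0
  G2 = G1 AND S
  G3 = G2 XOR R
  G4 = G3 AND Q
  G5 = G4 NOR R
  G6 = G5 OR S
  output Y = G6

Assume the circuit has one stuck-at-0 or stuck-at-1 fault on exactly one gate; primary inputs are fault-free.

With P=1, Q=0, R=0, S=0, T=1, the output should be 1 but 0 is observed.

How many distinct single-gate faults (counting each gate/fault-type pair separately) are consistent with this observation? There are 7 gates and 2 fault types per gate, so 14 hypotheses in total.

3

Fault-free: G0=0, G1=1, G2=0, G3=0, G4=0, G5=1, G6=1 → 1. Observed 0.
  G0 stuck-at-0: output 1 ✗
  G0 stuck-at-1: output 1 ✗
  G1 stuck-at-0: output 1 ✗
  G1 stuck-at-1: output 1 ✗
  G2 stuck-at-0: output 1 ✗
  G2 stuck-at-1: output 1 ✗
  G3 stuck-at-0: output 1 ✗
  G3 stuck-at-1: output 1 ✗
  G4 stuck-at-0: output 1 ✗
  G4 stuck-at-1: output 0 ✓
  G5 stuck-at-0: output 0 ✓
  G5 stuck-at-1: output 1 ✗
  G6 stuck-at-0: output 0 ✓
  G6 stuck-at-1: output 1 ✗
Consistent faults: {G4 stuck-at-1, G5 stuck-at-0, G6 stuck-at-0} — 3 in all.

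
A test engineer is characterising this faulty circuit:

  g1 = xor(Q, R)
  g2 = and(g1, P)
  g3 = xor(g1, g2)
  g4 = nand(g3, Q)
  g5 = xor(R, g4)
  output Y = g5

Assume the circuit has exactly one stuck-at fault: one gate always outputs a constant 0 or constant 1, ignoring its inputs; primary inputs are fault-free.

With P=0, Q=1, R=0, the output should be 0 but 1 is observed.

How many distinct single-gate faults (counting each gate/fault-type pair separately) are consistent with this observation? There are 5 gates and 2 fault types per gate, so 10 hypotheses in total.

Fault-free: g1=1, g2=0, g3=1, g4=0, g5=0 → 0. Observed 1.
  g1 stuck-at-0: output 1 ✓
  g1 stuck-at-1: output 0 ✗
  g2 stuck-at-0: output 0 ✗
  g2 stuck-at-1: output 1 ✓
  g3 stuck-at-0: output 1 ✓
  g3 stuck-at-1: output 0 ✗
  g4 stuck-at-0: output 0 ✗
  g4 stuck-at-1: output 1 ✓
  g5 stuck-at-0: output 0 ✗
  g5 stuck-at-1: output 1 ✓
Consistent faults: {g1 stuck-at-0, g2 stuck-at-1, g3 stuck-at-0, g4 stuck-at-1, g5 stuck-at-1} — 5 in all.

5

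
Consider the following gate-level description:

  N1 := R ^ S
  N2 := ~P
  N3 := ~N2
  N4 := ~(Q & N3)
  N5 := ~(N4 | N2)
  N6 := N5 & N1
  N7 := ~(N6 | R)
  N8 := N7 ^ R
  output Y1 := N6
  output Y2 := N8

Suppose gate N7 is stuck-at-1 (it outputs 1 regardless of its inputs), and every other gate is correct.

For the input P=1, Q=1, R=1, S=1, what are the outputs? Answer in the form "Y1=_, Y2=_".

Y1=0, Y2=0

Propagate with N7 forced: N1=0, N2=0, N3=1, N4=0, N5=1, N6=0, N7=1 [stuck-at-1], N8=0.
So the outputs are Y1=0, Y2=0. (Without the fault they would be Y1=0, Y2=1.)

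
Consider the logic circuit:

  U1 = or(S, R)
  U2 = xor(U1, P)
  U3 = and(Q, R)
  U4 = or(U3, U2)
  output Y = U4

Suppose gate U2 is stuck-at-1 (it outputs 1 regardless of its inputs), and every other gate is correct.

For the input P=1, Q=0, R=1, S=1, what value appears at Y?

Propagate with U2 forced: U1=1, U2=1 [stuck-at-1], U3=0, U4=1.
So Y = 1. (Without the fault it would be 0.)

1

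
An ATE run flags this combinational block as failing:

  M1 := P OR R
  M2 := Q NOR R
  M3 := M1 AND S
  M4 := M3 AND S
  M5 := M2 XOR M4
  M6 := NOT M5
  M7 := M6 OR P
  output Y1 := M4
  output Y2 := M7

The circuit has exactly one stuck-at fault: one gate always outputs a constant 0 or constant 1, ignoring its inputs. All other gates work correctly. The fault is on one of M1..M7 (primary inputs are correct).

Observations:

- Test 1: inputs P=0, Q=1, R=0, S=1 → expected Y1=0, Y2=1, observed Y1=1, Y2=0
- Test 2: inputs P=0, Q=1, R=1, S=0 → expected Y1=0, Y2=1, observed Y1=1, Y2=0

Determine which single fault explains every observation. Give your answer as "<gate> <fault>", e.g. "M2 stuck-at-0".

Fault-free values for test 1 (P=0, Q=1, R=0, S=1): M1=0, M2=0, M3=0, M4=0, M5=0, M6=1, M7=1, giving Y1=0, Y2=1. Observed Y1=1, Y2=0.
Test 1: faults giving observed Y1=1, Y2=0 are {M1 stuck-at-1, M3 stuck-at-1, M4 stuck-at-1}.
Test 2 (P=0, Q=1, R=1, S=0): fault-free M1=1, M2=0, M3=0, M4=0, M5=0, M6=1, M7=1 → Y1=0, Y2=1; observed Y1=1, Y2=0. Eliminates M1 stuck-at-1, M3 stuck-at-1.
Only M4 stuck-at-1 is consistent with every test.

M4 stuck-at-1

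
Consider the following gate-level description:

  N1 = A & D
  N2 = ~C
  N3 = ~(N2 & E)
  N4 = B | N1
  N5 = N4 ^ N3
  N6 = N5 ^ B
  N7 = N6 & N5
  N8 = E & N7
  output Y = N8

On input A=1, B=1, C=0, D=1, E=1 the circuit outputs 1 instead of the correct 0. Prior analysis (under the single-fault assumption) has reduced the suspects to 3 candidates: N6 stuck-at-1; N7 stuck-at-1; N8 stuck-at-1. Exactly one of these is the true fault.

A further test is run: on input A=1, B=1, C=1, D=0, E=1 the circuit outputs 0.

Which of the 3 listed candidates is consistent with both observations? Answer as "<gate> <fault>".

N6 stuck-at-1

Evaluate each candidate on input A=1, B=1, C=1, D=0, E=1:
  N6 stuck-at-1: N1=0, N2=0, N3=1, N4=1, N5=0, N6=1 [stuck-at-1], N7=0, N8=0 → 0 — matches
  N7 stuck-at-1: N1=0, N2=0, N3=1, N4=1, N5=0, N6=1, N7=1 [stuck-at-1], N8=1 → 1 — eliminated
  N8 stuck-at-1: N1=0, N2=0, N3=1, N4=1, N5=0, N6=1, N7=0, N8=1 [stuck-at-1] → 1 — eliminated
Only N6 stuck-at-1 reproduces the observed 0.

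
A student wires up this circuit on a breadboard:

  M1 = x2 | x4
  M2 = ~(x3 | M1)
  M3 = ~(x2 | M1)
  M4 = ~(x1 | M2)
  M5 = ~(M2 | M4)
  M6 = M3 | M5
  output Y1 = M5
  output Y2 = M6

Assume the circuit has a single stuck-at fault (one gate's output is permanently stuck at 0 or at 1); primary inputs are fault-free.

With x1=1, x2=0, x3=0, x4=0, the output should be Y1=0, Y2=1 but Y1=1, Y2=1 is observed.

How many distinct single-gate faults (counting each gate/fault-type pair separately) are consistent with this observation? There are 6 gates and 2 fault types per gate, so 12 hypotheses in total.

Fault-free: M1=0, M2=1, M3=1, M4=0, M5=0, M6=1 → Y1=0, Y2=1. Observed Y1=1, Y2=1.
  M1 stuck-at-0: output Y1=0, Y2=1 ✗
  M1 stuck-at-1: output Y1=1, Y2=1 ✓
  M2 stuck-at-0: output Y1=1, Y2=1 ✓
  M2 stuck-at-1: output Y1=0, Y2=1 ✗
  M3 stuck-at-0: output Y1=0, Y2=0 ✗
  M3 stuck-at-1: output Y1=0, Y2=1 ✗
  M4 stuck-at-0: output Y1=0, Y2=1 ✗
  M4 stuck-at-1: output Y1=0, Y2=1 ✗
  M5 stuck-at-0: output Y1=0, Y2=1 ✗
  M5 stuck-at-1: output Y1=1, Y2=1 ✓
  M6 stuck-at-0: output Y1=0, Y2=0 ✗
  M6 stuck-at-1: output Y1=0, Y2=1 ✗
Consistent faults: {M1 stuck-at-1, M2 stuck-at-0, M5 stuck-at-1} — 3 in all.

3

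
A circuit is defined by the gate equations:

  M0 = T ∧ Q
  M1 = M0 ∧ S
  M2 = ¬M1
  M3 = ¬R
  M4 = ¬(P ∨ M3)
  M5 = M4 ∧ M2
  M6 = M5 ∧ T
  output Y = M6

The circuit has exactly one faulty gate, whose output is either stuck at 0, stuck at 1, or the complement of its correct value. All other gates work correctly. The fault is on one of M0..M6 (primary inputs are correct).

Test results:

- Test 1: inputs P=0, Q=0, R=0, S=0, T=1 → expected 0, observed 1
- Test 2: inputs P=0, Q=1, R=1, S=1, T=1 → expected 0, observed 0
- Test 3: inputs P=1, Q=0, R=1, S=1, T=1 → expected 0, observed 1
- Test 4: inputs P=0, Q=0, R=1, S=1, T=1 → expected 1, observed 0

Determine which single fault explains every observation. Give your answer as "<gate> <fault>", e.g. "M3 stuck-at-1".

M4 inverted output

Fault-free values for test 1 (P=0, Q=0, R=0, S=0, T=1): M0=0, M1=0, M2=1, M3=1, M4=0, M5=0, M6=0, giving Y=0. Observed 1.
Test 1: faults giving observed 1 are {M3 stuck-at-0, M3 inverted output, M4 stuck-at-1, M4 inverted output, M5 stuck-at-1, M5 inverted output, M6 stuck-at-1, M6 inverted output}.
Test 2 (P=0, Q=1, R=1, S=1, T=1): fault-free M0=1, M1=1, M2=0, M3=0, M4=1, M5=0, M6=0 → 0; observed 0. Eliminates M5 stuck-at-1, M5 inverted output, M6 stuck-at-1, M6 inverted output.
Test 3 (P=1, Q=0, R=1, S=1, T=1): fault-free M0=0, M1=0, M2=1, M3=0, M4=0, M5=0, M6=0 → 0; observed 1. Eliminates M3 stuck-at-0, M3 inverted output.
Test 4 (P=0, Q=0, R=1, S=1, T=1): fault-free M0=0, M1=0, M2=1, M3=0, M4=1, M5=1, M6=1 → 1; observed 0. Eliminates M4 stuck-at-1.
Only M4 inverted output is consistent with every test.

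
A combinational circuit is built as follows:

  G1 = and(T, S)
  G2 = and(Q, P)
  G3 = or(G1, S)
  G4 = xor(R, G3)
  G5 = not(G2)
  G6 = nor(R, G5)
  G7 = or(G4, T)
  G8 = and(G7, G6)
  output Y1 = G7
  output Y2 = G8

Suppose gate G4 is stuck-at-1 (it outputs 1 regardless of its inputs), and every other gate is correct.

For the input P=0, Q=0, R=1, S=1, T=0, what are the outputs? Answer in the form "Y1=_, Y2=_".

Propagate with G4 forced: G1=0, G2=0, G3=1, G4=1 [stuck-at-1], G5=1, G6=0, G7=1, G8=0.
So the outputs are Y1=1, Y2=0. (Without the fault they would be Y1=0, Y2=0.)

Y1=1, Y2=0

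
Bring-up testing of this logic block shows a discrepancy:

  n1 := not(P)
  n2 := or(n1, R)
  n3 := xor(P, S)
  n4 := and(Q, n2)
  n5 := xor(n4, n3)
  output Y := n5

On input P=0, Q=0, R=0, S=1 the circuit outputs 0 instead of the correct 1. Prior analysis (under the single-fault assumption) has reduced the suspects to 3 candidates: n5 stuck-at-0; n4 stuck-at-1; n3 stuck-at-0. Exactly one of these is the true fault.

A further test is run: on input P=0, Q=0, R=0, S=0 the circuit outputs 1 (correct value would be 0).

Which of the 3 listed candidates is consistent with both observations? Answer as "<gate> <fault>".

n4 stuck-at-1

Evaluate each candidate on input P=0, Q=0, R=0, S=0:
  n5 stuck-at-0: n1=1, n2=1, n3=0, n4=0, n5=0 [stuck-at-0] → 0 — eliminated
  n4 stuck-at-1: n1=1, n2=1, n3=0, n4=1 [stuck-at-1], n5=1 → 1 — matches
  n3 stuck-at-0: n1=1, n2=1, n3=0 [stuck-at-0], n4=0, n5=0 → 0 — eliminated
Only n4 stuck-at-1 reproduces the observed 1.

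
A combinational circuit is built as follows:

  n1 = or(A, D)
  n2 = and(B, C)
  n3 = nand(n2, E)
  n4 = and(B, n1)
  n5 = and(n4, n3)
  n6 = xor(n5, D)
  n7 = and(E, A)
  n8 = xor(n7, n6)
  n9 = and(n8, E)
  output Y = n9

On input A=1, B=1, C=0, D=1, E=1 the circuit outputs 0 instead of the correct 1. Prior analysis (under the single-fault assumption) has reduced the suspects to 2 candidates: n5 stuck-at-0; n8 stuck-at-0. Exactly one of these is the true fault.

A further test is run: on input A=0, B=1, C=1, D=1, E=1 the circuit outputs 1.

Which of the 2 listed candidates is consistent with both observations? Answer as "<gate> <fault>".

n5 stuck-at-0

Evaluate each candidate on input A=0, B=1, C=1, D=1, E=1:
  n5 stuck-at-0: n1=1, n2=1, n3=0, n4=1, n5=0 [stuck-at-0], n6=1, n7=0, n8=1, n9=1 → 1 — matches
  n8 stuck-at-0: n1=1, n2=1, n3=0, n4=1, n5=0, n6=1, n7=0, n8=0 [stuck-at-0], n9=0 → 0 — eliminated
Only n5 stuck-at-0 reproduces the observed 1.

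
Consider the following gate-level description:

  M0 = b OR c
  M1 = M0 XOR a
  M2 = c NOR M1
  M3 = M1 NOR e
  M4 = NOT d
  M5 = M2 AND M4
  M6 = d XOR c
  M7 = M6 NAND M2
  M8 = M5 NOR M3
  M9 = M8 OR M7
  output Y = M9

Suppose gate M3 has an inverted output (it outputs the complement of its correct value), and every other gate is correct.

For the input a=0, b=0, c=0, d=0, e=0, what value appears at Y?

1

Propagate with M3 forced: M0=0, M1=0, M2=1, M3=0 [inverted output], M4=1, M5=1, M6=0, M7=1, M8=0, M9=1.
So Y = 1. (Same as the fault-free value — the fault is masked on this input.)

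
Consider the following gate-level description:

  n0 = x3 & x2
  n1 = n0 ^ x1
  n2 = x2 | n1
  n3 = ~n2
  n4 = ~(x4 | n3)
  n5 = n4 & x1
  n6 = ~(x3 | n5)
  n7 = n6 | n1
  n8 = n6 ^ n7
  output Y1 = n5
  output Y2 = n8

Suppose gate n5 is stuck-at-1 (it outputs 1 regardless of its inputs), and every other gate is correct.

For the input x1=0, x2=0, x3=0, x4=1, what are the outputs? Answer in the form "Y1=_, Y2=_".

Y1=1, Y2=0

Propagate with n5 forced: n0=0, n1=0, n2=0, n3=1, n4=0, n5=1 [stuck-at-1], n6=0, n7=0, n8=0.
So the outputs are Y1=1, Y2=0. (Without the fault they would be Y1=0, Y2=0.)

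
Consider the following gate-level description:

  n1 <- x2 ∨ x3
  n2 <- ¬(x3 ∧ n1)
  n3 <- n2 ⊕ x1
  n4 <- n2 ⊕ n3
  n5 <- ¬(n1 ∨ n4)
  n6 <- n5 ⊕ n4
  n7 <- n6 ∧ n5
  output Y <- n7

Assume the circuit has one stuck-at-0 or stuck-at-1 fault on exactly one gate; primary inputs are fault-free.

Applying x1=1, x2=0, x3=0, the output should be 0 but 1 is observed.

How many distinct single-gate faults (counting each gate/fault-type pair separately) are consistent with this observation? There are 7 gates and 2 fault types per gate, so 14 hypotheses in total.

3

Fault-free: n1=0, n2=1, n3=0, n4=1, n5=0, n6=1, n7=0 → 0. Observed 1.
  n1 stuck-at-0: output 0 ✗
  n1 stuck-at-1: output 0 ✗
  n2 stuck-at-0: output 0 ✗
  n2 stuck-at-1: output 0 ✗
  n3 stuck-at-0: output 0 ✗
  n3 stuck-at-1: output 1 ✓
  n4 stuck-at-0: output 1 ✓
  n4 stuck-at-1: output 0 ✗
  n5 stuck-at-0: output 0 ✗
  n5 stuck-at-1: output 0 ✗
  n6 stuck-at-0: output 0 ✗
  n6 stuck-at-1: output 0 ✗
  n7 stuck-at-0: output 0 ✗
  n7 stuck-at-1: output 1 ✓
Consistent faults: {n3 stuck-at-1, n4 stuck-at-0, n7 stuck-at-1} — 3 in all.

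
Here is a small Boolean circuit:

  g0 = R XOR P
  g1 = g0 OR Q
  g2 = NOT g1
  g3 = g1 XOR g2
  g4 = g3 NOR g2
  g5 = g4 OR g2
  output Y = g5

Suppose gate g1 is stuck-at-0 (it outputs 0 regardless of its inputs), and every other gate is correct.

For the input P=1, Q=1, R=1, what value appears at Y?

Propagate with g1 forced: g0=0, g1=0 [stuck-at-0], g2=1, g3=1, g4=0, g5=1.
So Y = 1. (Without the fault it would be 0.)

1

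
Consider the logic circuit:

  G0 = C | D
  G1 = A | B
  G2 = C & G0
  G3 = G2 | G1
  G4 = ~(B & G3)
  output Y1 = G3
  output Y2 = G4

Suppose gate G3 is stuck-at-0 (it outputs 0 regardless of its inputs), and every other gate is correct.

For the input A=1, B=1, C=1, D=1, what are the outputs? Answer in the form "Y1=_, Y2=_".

Y1=0, Y2=1

Propagate with G3 forced: G0=1, G1=1, G2=1, G3=0 [stuck-at-0], G4=1.
So the outputs are Y1=0, Y2=1. (Without the fault they would be Y1=1, Y2=0.)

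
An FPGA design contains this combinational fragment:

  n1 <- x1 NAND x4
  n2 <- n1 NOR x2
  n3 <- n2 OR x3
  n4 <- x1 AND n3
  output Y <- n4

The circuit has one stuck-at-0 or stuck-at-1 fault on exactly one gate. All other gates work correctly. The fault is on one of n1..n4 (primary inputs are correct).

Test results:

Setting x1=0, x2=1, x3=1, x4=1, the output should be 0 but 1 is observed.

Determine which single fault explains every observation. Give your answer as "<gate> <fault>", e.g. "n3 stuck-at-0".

n4 stuck-at-1

Fault-free values for test 1 (x1=0, x2=1, x3=1, x4=1): n1=1, n2=0, n3=1, n4=0, giving Y=0. Observed 1.
Test 1: faults giving observed 1 are {n4 stuck-at-1}.
Only n4 stuck-at-1 is consistent with every test.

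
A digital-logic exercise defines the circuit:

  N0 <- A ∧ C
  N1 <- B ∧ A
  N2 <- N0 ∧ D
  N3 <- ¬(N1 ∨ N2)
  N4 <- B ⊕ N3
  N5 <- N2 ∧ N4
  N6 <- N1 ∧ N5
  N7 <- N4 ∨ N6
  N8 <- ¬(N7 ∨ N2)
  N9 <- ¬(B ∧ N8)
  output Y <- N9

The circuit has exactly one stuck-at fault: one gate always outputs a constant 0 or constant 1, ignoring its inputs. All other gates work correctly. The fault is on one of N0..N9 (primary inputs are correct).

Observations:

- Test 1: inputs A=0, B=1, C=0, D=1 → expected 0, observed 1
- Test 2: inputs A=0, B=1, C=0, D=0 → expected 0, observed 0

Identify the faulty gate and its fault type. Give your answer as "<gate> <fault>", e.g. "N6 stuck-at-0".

Fault-free values for test 1 (A=0, B=1, C=0, D=1): N0=0, N1=0, N2=0, N3=1, N4=0, N5=0, N6=0, N7=0, N8=1, N9=0, giving Y=0. Observed 1.
Test 1: faults giving observed 1 are {N0 stuck-at-1, N1 stuck-at-1, N2 stuck-at-1, N3 stuck-at-0, N4 stuck-at-1, N6 stuck-at-1, N7 stuck-at-1, N8 stuck-at-0, N9 stuck-at-1}.
Test 2 (A=0, B=1, C=0, D=0): fault-free N0=0, N1=0, N2=0, N3=1, N4=0, N5=0, N6=0, N7=0, N8=1, N9=0 → 0; observed 0. Eliminates N1 stuck-at-1, N2 stuck-at-1, N3 stuck-at-0, N4 stuck-at-1, N6 stuck-at-1, N7 stuck-at-1, N8 stuck-at-0, N9 stuck-at-1.
Only N0 stuck-at-1 is consistent with every test.

N0 stuck-at-1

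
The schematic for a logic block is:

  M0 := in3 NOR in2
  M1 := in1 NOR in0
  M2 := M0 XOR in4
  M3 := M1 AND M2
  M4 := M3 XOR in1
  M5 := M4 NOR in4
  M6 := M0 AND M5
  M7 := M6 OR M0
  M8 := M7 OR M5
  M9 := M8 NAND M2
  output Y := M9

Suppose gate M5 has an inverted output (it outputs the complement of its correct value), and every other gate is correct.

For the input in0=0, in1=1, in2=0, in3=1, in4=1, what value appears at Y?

Propagate with M5 forced: M0=0, M1=0, M2=1, M3=0, M4=1, M5=1 [inverted output], M6=0, M7=0, M8=1, M9=0.
So Y = 0. (Without the fault it would be 1.)

0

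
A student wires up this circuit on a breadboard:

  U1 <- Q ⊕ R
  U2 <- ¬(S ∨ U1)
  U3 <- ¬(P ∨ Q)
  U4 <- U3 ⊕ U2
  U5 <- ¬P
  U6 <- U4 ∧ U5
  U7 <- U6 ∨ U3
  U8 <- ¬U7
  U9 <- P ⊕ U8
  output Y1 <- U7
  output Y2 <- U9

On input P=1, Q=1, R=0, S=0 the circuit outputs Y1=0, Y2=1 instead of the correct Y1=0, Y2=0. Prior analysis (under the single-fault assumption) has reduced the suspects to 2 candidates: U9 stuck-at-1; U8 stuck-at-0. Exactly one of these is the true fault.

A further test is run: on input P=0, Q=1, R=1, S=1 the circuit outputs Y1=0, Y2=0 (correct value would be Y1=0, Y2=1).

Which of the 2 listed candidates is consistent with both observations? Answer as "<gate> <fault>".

Evaluate each candidate on input P=0, Q=1, R=1, S=1:
  U9 stuck-at-1: U1=0, U2=0, U3=0, U4=0, U5=1, U6=0, U7=0, U8=1, U9=1 [stuck-at-1] → Y1=0, Y2=1 — eliminated
  U8 stuck-at-0: U1=0, U2=0, U3=0, U4=0, U5=1, U6=0, U7=0, U8=0 [stuck-at-0], U9=0 → Y1=0, Y2=0 — matches
Only U8 stuck-at-0 reproduces the observed Y1=0, Y2=0.

U8 stuck-at-0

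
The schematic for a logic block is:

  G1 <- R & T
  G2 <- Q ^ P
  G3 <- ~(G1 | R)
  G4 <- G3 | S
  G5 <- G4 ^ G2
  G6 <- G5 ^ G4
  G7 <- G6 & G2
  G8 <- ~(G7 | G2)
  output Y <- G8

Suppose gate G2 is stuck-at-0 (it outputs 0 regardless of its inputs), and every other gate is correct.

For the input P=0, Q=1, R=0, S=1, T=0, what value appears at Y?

1

Propagate with G2 forced: G1=0, G2=0 [stuck-at-0], G3=1, G4=1, G5=1, G6=0, G7=0, G8=1.
So Y = 1. (Without the fault it would be 0.)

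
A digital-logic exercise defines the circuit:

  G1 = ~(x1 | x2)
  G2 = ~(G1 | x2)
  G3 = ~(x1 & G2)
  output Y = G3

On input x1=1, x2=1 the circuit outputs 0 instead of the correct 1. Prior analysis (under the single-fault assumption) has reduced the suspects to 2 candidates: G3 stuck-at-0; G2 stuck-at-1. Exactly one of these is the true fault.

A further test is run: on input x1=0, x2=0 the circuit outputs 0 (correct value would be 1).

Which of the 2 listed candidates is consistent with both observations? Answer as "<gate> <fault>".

Evaluate each candidate on input x1=0, x2=0:
  G3 stuck-at-0: G1=1, G2=0, G3=0 [stuck-at-0] → 0 — matches
  G2 stuck-at-1: G1=1, G2=1 [stuck-at-1], G3=1 → 1 — eliminated
Only G3 stuck-at-0 reproduces the observed 0.

G3 stuck-at-0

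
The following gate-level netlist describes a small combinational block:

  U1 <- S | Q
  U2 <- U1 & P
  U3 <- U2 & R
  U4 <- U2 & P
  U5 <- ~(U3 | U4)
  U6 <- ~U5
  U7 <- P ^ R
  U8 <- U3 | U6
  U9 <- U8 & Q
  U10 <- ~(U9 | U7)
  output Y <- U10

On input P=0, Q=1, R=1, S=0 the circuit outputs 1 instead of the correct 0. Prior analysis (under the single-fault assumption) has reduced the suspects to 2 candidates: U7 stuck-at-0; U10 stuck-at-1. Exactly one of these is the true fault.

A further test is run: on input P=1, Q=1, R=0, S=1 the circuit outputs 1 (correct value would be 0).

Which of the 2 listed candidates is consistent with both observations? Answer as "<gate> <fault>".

U10 stuck-at-1

Evaluate each candidate on input P=1, Q=1, R=0, S=1:
  U7 stuck-at-0: U1=1, U2=1, U3=0, U4=1, U5=0, U6=1, U7=0 [stuck-at-0], U8=1, U9=1, U10=0 → 0 — eliminated
  U10 stuck-at-1: U1=1, U2=1, U3=0, U4=1, U5=0, U6=1, U7=1, U8=1, U9=1, U10=1 [stuck-at-1] → 1 — matches
Only U10 stuck-at-1 reproduces the observed 1.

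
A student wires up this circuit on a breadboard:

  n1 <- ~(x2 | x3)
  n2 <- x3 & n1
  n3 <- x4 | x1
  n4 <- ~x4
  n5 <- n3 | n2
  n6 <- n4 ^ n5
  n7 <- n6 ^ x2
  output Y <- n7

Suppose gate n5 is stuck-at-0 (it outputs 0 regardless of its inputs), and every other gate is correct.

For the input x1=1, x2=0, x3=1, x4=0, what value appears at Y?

Propagate with n5 forced: n1=0, n2=0, n3=1, n4=1, n5=0 [stuck-at-0], n6=1, n7=1.
So Y = 1. (Without the fault it would be 0.)

1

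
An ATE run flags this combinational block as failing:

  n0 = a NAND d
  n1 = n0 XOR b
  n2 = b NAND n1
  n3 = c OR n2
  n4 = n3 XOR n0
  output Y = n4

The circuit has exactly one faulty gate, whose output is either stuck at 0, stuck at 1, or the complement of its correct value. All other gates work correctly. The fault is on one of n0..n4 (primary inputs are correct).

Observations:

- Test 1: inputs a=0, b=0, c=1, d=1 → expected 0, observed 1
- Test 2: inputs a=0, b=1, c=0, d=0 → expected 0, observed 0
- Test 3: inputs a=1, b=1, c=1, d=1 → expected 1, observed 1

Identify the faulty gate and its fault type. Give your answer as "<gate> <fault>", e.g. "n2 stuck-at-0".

Fault-free values for test 1 (a=0, b=0, c=1, d=1): n0=1, n1=1, n2=1, n3=1, n4=0, giving Y=0. Observed 1.
Test 1: faults giving observed 1 are {n0 stuck-at-0, n0 inverted output, n3 stuck-at-0, n3 inverted output, n4 stuck-at-1, n4 inverted output}.
Test 2 (a=0, b=1, c=0, d=0): fault-free n0=1, n1=0, n2=1, n3=1, n4=0 → 0; observed 0. Eliminates n3 stuck-at-0, n3 inverted output, n4 stuck-at-1, n4 inverted output.
Test 3 (a=1, b=1, c=1, d=1): fault-free n0=0, n1=1, n2=0, n3=1, n4=1 → 1; observed 1. Eliminates n0 inverted output.
Only n0 stuck-at-0 is consistent with every test.

n0 stuck-at-0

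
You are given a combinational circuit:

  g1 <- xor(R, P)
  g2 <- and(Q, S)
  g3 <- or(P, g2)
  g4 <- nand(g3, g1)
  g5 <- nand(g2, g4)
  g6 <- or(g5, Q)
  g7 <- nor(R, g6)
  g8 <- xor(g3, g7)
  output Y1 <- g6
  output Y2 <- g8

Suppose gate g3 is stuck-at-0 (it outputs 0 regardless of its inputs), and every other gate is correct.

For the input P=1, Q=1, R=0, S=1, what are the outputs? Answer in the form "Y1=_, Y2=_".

Propagate with g3 forced: g1=1, g2=1, g3=0 [stuck-at-0], g4=1, g5=0, g6=1, g7=0, g8=0.
So the outputs are Y1=1, Y2=0. (Without the fault they would be Y1=1, Y2=1.)

Y1=1, Y2=0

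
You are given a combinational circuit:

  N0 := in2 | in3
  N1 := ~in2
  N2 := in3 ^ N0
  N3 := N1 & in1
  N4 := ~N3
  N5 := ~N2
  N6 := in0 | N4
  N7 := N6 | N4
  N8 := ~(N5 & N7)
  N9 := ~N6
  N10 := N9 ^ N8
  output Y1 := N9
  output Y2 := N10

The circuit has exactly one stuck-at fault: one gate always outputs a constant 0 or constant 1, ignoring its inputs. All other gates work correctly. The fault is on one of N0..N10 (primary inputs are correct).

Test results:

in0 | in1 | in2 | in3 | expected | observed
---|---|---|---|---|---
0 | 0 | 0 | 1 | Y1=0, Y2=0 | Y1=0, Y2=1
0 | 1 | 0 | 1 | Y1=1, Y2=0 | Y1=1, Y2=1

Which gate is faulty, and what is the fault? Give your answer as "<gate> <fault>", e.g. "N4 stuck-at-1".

N10 stuck-at-1

Fault-free values for test 1 (in0=0, in1=0, in2=0, in3=1): N0=1, N1=1, N2=0, N3=0, N4=1, N5=1, N6=1, N7=1, N8=0, N9=0, N10=0, giving Y1=0, Y2=0. Observed Y1=0, Y2=1.
Test 1: faults giving observed Y1=0, Y2=1 are {N0 stuck-at-0, N2 stuck-at-1, N5 stuck-at-0, N7 stuck-at-0, N8 stuck-at-1, N10 stuck-at-1}.
Test 2 (in0=0, in1=1, in2=0, in3=1): fault-free N0=1, N1=1, N2=0, N3=1, N4=0, N5=1, N6=0, N7=0, N8=1, N9=1, N10=0 → Y1=1, Y2=0; observed Y1=1, Y2=1. Eliminates N0 stuck-at-0, N2 stuck-at-1, N5 stuck-at-0, N7 stuck-at-0, N8 stuck-at-1.
Only N10 stuck-at-1 is consistent with every test.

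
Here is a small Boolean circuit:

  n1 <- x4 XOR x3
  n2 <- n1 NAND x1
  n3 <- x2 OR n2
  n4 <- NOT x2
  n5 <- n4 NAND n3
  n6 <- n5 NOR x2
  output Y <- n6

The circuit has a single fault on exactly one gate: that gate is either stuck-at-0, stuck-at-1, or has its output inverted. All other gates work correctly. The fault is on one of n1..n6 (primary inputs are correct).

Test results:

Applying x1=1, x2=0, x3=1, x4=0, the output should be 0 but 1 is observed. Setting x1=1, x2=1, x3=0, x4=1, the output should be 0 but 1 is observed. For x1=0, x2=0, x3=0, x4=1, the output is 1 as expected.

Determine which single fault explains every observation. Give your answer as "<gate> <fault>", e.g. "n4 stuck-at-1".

Fault-free values for test 1 (x1=1, x2=0, x3=1, x4=0): n1=1, n2=0, n3=0, n4=1, n5=1, n6=0, giving Y=0. Observed 1.
Test 1: faults giving observed 1 are {n1 stuck-at-0, n1 inverted output, n2 stuck-at-1, n2 inverted output, n3 stuck-at-1, n3 inverted output, n5 stuck-at-0, n5 inverted output, n6 stuck-at-1, n6 inverted output}.
Test 2 (x1=1, x2=1, x3=0, x4=1): fault-free n1=1, n2=0, n3=1, n4=0, n5=1, n6=0 → 0; observed 1. Eliminates n1 stuck-at-0, n1 inverted output, n2 stuck-at-1, n2 inverted output, n3 stuck-at-1, n3 inverted output, n5 stuck-at-0, n5 inverted output.
Test 3 (x1=0, x2=0, x3=0, x4=1): fault-free n1=1, n2=1, n3=1, n4=1, n5=0, n6=1 → 1; observed 1. Eliminates n6 inverted output.
Only n6 stuck-at-1 is consistent with every test.

n6 stuck-at-1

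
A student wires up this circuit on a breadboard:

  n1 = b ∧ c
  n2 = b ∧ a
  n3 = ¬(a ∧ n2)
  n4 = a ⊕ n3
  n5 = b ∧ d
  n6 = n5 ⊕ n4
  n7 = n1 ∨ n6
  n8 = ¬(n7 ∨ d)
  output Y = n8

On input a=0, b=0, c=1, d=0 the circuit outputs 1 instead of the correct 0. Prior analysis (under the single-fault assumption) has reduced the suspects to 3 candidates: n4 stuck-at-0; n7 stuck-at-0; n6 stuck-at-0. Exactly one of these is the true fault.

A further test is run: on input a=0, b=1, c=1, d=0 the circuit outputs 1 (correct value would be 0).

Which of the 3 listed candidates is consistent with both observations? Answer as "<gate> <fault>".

Evaluate each candidate on input a=0, b=1, c=1, d=0:
  n4 stuck-at-0: n1=1, n2=0, n3=1, n4=0 [stuck-at-0], n5=0, n6=0, n7=1, n8=0 → 0 — eliminated
  n7 stuck-at-0: n1=1, n2=0, n3=1, n4=1, n5=0, n6=1, n7=0 [stuck-at-0], n8=1 → 1 — matches
  n6 stuck-at-0: n1=1, n2=0, n3=1, n4=1, n5=0, n6=0 [stuck-at-0], n7=1, n8=0 → 0 — eliminated
Only n7 stuck-at-0 reproduces the observed 1.

n7 stuck-at-0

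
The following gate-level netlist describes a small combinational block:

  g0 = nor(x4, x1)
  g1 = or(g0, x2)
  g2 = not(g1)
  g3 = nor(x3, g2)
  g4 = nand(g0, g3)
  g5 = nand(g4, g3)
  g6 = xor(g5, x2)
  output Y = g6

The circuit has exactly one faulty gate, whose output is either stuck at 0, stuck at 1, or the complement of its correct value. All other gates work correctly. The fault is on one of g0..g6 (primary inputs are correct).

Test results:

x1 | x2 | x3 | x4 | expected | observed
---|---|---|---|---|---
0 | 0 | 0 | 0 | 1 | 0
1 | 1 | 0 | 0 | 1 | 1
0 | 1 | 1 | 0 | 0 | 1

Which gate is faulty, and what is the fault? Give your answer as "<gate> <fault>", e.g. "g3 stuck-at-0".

Fault-free values for test 1 (x1=0, x2=0, x3=0, x4=0): g0=1, g1=1, g2=0, g3=1, g4=0, g5=1, g6=1, giving Y=1. Observed 0.
Test 1: faults giving observed 0 are {g4 stuck-at-1, g4 inverted output, g5 stuck-at-0, g5 inverted output, g6 stuck-at-0, g6 inverted output}.
Test 2 (x1=1, x2=1, x3=0, x4=0): fault-free g0=0, g1=1, g2=0, g3=1, g4=1, g5=0, g6=1 → 1; observed 1. Eliminates g4 inverted output, g5 inverted output, g6 stuck-at-0, g6 inverted output.
Test 3 (x1=0, x2=1, x3=1, x4=0): fault-free g0=1, g1=1, g2=0, g3=0, g4=1, g5=1, g6=0 → 0; observed 1. Eliminates g4 stuck-at-1.
Only g5 stuck-at-0 is consistent with every test.

g5 stuck-at-0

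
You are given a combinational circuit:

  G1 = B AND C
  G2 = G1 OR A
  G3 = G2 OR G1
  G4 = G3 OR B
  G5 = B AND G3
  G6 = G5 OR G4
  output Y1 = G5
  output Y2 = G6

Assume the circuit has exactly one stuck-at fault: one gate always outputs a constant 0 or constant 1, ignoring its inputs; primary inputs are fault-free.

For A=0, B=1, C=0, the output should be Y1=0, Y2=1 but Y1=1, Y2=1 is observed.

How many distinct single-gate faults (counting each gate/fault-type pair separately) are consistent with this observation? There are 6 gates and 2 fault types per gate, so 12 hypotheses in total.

4

Fault-free: G1=0, G2=0, G3=0, G4=1, G5=0, G6=1 → Y1=0, Y2=1. Observed Y1=1, Y2=1.
  G1 stuck-at-0: output Y1=0, Y2=1 ✗
  G1 stuck-at-1: output Y1=1, Y2=1 ✓
  G2 stuck-at-0: output Y1=0, Y2=1 ✗
  G2 stuck-at-1: output Y1=1, Y2=1 ✓
  G3 stuck-at-0: output Y1=0, Y2=1 ✗
  G3 stuck-at-1: output Y1=1, Y2=1 ✓
  G4 stuck-at-0: output Y1=0, Y2=0 ✗
  G4 stuck-at-1: output Y1=0, Y2=1 ✗
  G5 stuck-at-0: output Y1=0, Y2=1 ✗
  G5 stuck-at-1: output Y1=1, Y2=1 ✓
  G6 stuck-at-0: output Y1=0, Y2=0 ✗
  G6 stuck-at-1: output Y1=0, Y2=1 ✗
Consistent faults: {G1 stuck-at-1, G2 stuck-at-1, G3 stuck-at-1, G5 stuck-at-1} — 4 in all.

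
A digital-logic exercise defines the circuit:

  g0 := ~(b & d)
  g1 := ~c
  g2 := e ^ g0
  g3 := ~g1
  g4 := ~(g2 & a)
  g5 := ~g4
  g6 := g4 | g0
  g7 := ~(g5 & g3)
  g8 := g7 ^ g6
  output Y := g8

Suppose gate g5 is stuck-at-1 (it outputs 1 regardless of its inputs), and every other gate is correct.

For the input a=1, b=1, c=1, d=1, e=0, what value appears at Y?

Propagate with g5 forced: g0=0, g1=0, g2=0, g3=1, g4=1, g5=1 [stuck-at-1], g6=1, g7=0, g8=1.
So Y = 1. (Without the fault it would be 0.)

1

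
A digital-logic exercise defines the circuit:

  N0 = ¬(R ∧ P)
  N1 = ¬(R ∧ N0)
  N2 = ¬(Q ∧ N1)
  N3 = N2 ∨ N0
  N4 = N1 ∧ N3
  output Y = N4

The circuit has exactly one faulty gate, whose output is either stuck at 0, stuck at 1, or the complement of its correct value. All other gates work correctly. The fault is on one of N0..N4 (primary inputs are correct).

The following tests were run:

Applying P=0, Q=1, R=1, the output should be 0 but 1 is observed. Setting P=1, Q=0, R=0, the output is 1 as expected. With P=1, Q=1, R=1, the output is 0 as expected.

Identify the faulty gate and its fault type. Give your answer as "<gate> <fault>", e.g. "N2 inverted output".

N1 stuck-at-1

Fault-free values for test 1 (P=0, Q=1, R=1): N0=1, N1=0, N2=1, N3=1, N4=0, giving Y=0. Observed 1.
Test 1: faults giving observed 1 are {N1 stuck-at-1, N1 inverted output, N4 stuck-at-1, N4 inverted output}.
Test 2 (P=1, Q=0, R=0): fault-free N0=1, N1=1, N2=1, N3=1, N4=1 → 1; observed 1. Eliminates N1 inverted output, N4 inverted output.
Test 3 (P=1, Q=1, R=1): fault-free N0=0, N1=1, N2=0, N3=0, N4=0 → 0; observed 0. Eliminates N4 stuck-at-1.
Only N1 stuck-at-1 is consistent with every test.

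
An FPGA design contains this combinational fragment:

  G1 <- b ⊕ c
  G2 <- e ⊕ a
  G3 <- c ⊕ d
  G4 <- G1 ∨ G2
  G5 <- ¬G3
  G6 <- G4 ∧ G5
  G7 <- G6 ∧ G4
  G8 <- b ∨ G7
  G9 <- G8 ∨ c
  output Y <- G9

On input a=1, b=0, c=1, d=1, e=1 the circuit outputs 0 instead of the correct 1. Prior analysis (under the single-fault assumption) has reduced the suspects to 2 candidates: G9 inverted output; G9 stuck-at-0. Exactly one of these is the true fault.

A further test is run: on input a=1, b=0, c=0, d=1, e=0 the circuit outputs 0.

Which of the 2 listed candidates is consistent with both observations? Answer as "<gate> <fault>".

Evaluate each candidate on input a=1, b=0, c=0, d=1, e=0:
  G9 inverted output: G1=0, G2=1, G3=1, G4=1, G5=0, G6=0, G7=0, G8=0, G9=1 [inverted output] → 1 — eliminated
  G9 stuck-at-0: G1=0, G2=1, G3=1, G4=1, G5=0, G6=0, G7=0, G8=0, G9=0 [stuck-at-0] → 0 — matches
Only G9 stuck-at-0 reproduces the observed 0.

G9 stuck-at-0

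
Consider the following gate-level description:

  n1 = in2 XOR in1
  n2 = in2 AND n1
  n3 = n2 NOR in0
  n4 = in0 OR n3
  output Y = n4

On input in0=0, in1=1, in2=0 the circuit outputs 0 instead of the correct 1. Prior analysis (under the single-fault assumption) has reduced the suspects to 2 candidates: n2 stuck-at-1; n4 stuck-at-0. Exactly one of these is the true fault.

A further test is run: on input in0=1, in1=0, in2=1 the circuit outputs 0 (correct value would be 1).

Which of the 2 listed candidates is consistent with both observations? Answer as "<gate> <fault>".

n4 stuck-at-0

Evaluate each candidate on input in0=1, in1=0, in2=1:
  n2 stuck-at-1: n1=1, n2=1 [stuck-at-1], n3=0, n4=1 → 1 — eliminated
  n4 stuck-at-0: n1=1, n2=1, n3=0, n4=0 [stuck-at-0] → 0 — matches
Only n4 stuck-at-0 reproduces the observed 0.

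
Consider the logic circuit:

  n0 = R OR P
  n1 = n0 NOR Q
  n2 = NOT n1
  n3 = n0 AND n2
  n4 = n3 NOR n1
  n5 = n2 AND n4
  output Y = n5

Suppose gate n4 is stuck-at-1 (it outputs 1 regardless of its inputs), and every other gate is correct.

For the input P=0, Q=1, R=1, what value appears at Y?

Propagate with n4 forced: n0=1, n1=0, n2=1, n3=1, n4=1 [stuck-at-1], n5=1.
So Y = 1. (Without the fault it would be 0.)

1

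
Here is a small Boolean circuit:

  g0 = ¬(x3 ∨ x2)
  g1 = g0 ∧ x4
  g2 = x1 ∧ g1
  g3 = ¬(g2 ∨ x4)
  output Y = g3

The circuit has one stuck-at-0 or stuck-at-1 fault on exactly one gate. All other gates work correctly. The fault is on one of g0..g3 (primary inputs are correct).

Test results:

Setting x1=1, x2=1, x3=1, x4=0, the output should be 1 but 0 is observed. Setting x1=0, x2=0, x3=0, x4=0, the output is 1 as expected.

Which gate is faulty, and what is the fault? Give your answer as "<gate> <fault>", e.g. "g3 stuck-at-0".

Fault-free values for test 1 (x1=1, x2=1, x3=1, x4=0): g0=0, g1=0, g2=0, g3=1, giving Y=1. Observed 0.
Test 1: faults giving observed 0 are {g1 stuck-at-1, g2 stuck-at-1, g3 stuck-at-0}.
Test 2 (x1=0, x2=0, x3=0, x4=0): fault-free g0=1, g1=0, g2=0, g3=1 → 1; observed 1. Eliminates g2 stuck-at-1, g3 stuck-at-0.
Only g1 stuck-at-1 is consistent with every test.

g1 stuck-at-1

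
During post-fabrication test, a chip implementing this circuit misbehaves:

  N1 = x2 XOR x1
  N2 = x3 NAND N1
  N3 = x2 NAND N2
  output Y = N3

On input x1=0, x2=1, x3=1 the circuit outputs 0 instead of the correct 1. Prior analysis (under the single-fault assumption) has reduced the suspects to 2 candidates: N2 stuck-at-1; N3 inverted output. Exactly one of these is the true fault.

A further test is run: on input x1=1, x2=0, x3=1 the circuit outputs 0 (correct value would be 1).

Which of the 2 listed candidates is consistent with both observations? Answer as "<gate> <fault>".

N3 inverted output

Evaluate each candidate on input x1=1, x2=0, x3=1:
  N2 stuck-at-1: N1=1, N2=1 [stuck-at-1], N3=1 → 1 — eliminated
  N3 inverted output: N1=1, N2=0, N3=0 [inverted output] → 0 — matches
Only N3 inverted output reproduces the observed 0.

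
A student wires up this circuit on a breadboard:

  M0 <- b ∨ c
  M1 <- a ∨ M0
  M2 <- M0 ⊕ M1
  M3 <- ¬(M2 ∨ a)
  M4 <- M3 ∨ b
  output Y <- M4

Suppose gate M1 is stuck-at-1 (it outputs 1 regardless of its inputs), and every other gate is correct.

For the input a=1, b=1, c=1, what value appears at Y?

1

Propagate with M1 forced: M0=1, M1=1 [stuck-at-1], M2=0, M3=0, M4=1.
So Y = 1. (Same as the fault-free value — the fault is masked on this input.)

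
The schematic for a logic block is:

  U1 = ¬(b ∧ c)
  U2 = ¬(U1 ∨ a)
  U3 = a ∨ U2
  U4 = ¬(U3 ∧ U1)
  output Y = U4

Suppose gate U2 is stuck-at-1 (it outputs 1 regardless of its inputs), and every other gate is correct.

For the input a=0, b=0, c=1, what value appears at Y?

0

Propagate with U2 forced: U1=1, U2=1 [stuck-at-1], U3=1, U4=0.
So Y = 0. (Without the fault it would be 1.)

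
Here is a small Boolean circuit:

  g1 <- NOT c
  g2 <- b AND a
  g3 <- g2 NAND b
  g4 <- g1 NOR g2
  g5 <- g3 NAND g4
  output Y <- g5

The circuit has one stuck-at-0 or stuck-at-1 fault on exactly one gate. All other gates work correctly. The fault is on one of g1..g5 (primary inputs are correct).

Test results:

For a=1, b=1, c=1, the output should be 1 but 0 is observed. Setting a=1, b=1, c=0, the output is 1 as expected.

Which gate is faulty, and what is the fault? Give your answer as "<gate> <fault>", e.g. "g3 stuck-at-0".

g2 stuck-at-0

Fault-free values for test 1 (a=1, b=1, c=1): g1=0, g2=1, g3=0, g4=0, g5=1, giving Y=1. Observed 0.
Test 1: faults giving observed 0 are {g2 stuck-at-0, g5 stuck-at-0}.
Test 2 (a=1, b=1, c=0): fault-free g1=1, g2=1, g3=0, g4=0, g5=1 → 1; observed 1. Eliminates g5 stuck-at-0.
Only g2 stuck-at-0 is consistent with every test.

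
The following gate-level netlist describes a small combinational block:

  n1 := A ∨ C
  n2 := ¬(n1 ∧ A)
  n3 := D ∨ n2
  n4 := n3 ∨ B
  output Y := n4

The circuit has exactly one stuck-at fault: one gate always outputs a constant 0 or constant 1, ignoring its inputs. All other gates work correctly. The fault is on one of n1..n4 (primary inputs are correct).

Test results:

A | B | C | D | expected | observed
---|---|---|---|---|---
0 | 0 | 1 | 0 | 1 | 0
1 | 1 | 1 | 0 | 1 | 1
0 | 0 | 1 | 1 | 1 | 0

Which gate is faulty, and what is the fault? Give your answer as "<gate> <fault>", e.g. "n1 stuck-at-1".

Fault-free values for test 1 (A=0, B=0, C=1, D=0): n1=1, n2=1, n3=1, n4=1, giving Y=1. Observed 0.
Test 1: faults giving observed 0 are {n2 stuck-at-0, n3 stuck-at-0, n4 stuck-at-0}.
Test 2 (A=1, B=1, C=1, D=0): fault-free n1=1, n2=0, n3=0, n4=1 → 1; observed 1. Eliminates n4 stuck-at-0.
Test 3 (A=0, B=0, C=1, D=1): fault-free n1=1, n2=1, n3=1, n4=1 → 1; observed 0. Eliminates n2 stuck-at-0.
Only n3 stuck-at-0 is consistent with every test.

n3 stuck-at-0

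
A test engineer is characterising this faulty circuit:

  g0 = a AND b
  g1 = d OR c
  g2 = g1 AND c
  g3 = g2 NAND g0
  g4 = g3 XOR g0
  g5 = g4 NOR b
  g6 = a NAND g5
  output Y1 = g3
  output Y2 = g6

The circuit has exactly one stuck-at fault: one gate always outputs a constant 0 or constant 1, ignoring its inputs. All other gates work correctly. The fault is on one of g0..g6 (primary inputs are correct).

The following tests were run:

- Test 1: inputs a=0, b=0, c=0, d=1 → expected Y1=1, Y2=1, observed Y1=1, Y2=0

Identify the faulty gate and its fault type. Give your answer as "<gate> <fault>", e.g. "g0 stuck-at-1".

Fault-free values for test 1 (a=0, b=0, c=0, d=1): g0=0, g1=1, g2=0, g3=1, g4=1, g5=0, g6=1, giving Y1=1, Y2=1. Observed Y1=1, Y2=0.
Test 1: faults giving observed Y1=1, Y2=0 are {g6 stuck-at-0}.
Only g6 stuck-at-0 is consistent with every test.

g6 stuck-at-0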